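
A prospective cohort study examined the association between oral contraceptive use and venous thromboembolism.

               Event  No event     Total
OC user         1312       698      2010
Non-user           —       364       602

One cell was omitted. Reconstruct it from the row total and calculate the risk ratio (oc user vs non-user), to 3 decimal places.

1.651

The missing cell is in the unexposed row: 602 − 364 = 238.
So a = 1312, b = 698, c = 238, d = 364.
RR = [a/(a+b)] / [c/(c+d)] = (1312/2010) / (238/602) = 0.65274/0.39535 = 1.65104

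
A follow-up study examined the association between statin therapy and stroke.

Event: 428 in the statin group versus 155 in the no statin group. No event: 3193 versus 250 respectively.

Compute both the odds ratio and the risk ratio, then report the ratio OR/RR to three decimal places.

From the description: a = 428, b = 3193, c = 155, d = 250.
OR = (428·250)/(3193·155) = 107000/494915 = 0.21620
Risk in exposed = 428/3621 = 0.11820; risk in unexposed = 155/405 = 0.38272; RR = 0.30884
OR/RR = 0.21620 / 0.30884 = 0.70003
The outcome is not rare, so the OR lies further from 1 than the RR.

0.700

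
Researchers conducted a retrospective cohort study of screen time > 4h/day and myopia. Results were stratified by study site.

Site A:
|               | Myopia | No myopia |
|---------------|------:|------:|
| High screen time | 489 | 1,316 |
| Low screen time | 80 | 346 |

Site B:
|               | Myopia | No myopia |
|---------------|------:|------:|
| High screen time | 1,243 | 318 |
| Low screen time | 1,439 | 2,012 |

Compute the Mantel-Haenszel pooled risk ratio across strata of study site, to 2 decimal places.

RR_MH = Σ(aᵢ·n₀ᵢ/nᵢ) / Σ(cᵢ·n₁ᵢ/nᵢ), with n₁ᵢ = aᵢ+bᵢ (exposed), n₀ᵢ = cᵢ+dᵢ (unexposed), nᵢ = n₁ᵢ+n₀ᵢ.
Stratum 1 (Site A): n₁ = 1805, n₀ = 426, n = 2231; a·n₀/n = 489·426/2231 = 93.3725; c·n₁/n = 80·1805/2231 = 64.7243
Stratum 2 (Site B): n₁ = 1561, n₀ = 3451, n = 5012; a·n₀/n = 1243·3451/5012 = 855.8645; c·n₁/n = 1439·1561/5012 = 448.1802
RR_MH = (93.3725 + 855.8645) / (64.7243 + 448.1802) = 949.2370 / 512.9045 = 1.85071

1.85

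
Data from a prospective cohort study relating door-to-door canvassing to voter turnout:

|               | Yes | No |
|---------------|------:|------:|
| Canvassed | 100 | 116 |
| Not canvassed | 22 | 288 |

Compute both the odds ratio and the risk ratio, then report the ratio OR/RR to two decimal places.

1.73

Cells: a = 100, b = 116, c = 22, d = 288.
OR = (100·288)/(116·22) = 28800/2552 = 11.28527
Risk in exposed = 100/216 = 0.46296; risk in unexposed = 22/310 = 0.07097; RR = 6.52357
OR/RR = 11.28527 / 6.52357 = 1.72992
The outcome is not rare, so the OR lies further from 1 than the RR.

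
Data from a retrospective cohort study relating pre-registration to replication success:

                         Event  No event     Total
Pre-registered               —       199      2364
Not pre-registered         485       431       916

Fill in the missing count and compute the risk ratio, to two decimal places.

1.73

The missing cell is in the exposed row: 2364 − 199 = 2165.
So a = 2165, b = 199, c = 485, d = 431.
RR = [a/(a+b)] / [c/(c+d)] = (2165/2364) / (485/916) = 0.91582/0.52948 = 1.72967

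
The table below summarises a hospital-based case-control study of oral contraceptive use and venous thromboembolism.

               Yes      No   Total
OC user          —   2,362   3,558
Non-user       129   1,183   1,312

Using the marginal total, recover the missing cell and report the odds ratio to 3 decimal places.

4.644

The missing cell is in the exposed row: 3558 − 2362 = 1196.
So a = 1196, b = 2362, c = 129, d = 1183.
OR = (a·d)/(b·c) = (1196 × 1183) / (2362 × 129) = 1414868 / 304698 = 4.64351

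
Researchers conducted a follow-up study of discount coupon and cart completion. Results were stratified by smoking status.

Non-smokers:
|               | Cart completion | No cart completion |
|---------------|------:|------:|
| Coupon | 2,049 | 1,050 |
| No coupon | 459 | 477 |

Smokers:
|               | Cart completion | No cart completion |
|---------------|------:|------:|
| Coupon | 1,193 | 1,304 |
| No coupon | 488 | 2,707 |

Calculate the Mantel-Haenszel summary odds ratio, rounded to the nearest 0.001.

OR_MH = Σ(aᵢdᵢ/nᵢ) / Σ(bᵢcᵢ/nᵢ), where nᵢ is the stratum total.
Stratum 1 (Non-smokers): n = 4035; a·d/n = 2049·477/4035 = 242.2238; b·c/n = 1050·459/4035 = 119.4424
Stratum 2 (Smokers): n = 5692; a·d/n = 1193·2707/5692 = 567.3667; b·c/n = 1304·488/5692 = 111.7976
OR_MH = (242.2238 + 567.3667) / (119.4424 + 111.7976) = 809.5904 / 231.2400 = 3.50108

3.501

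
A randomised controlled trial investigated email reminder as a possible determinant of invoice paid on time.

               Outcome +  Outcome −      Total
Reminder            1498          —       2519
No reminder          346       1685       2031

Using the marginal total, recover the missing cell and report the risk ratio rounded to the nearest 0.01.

3.49

The missing cell is in the exposed row: 2519 − 1498 = 1021.
So a = 1498, b = 1021, c = 346, d = 1685.
RR = [a/(a+b)] / [c/(c+d)] = (1498/2519) / (346/2031) = 0.59468/0.17036 = 3.49074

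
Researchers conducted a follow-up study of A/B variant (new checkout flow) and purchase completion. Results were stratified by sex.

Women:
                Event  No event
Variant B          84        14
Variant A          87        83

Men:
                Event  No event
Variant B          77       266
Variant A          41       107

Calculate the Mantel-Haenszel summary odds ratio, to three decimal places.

OR_MH = Σ(aᵢdᵢ/nᵢ) / Σ(bᵢcᵢ/nᵢ), where nᵢ is the stratum total.
Stratum 1 (Women): n = 268; a·d/n = 84·83/268 = 26.0149; b·c/n = 14·87/268 = 4.5448
Stratum 2 (Men): n = 491; a·d/n = 77·107/491 = 16.7800; b·c/n = 266·41/491 = 22.2118
OR_MH = (26.0149 + 16.7800) / (4.5448 + 22.2118) = 42.7950 / 26.7566 = 1.59942

1.599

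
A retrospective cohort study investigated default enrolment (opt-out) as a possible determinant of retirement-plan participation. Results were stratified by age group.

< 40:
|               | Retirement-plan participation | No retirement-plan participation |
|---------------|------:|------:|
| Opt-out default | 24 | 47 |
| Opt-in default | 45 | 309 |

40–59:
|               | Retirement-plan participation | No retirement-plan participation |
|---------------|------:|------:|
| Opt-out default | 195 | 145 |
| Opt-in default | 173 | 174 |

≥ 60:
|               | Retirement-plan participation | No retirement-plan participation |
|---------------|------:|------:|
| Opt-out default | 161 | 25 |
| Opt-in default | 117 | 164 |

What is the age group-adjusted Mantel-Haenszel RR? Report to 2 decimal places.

1.54

RR_MH = Σ(aᵢ·n₀ᵢ/nᵢ) / Σ(cᵢ·n₁ᵢ/nᵢ), with n₁ᵢ = aᵢ+bᵢ (exposed), n₀ᵢ = cᵢ+dᵢ (unexposed), nᵢ = n₁ᵢ+n₀ᵢ.
Stratum 1 (< 40): n₁ = 71, n₀ = 354, n = 425; a·n₀/n = 24·354/425 = 19.9906; c·n₁/n = 45·71/425 = 7.5176
Stratum 2 (40–59): n₁ = 340, n₀ = 347, n = 687; a·n₀/n = 195·347/687 = 98.4934; c·n₁/n = 173·340/687 = 85.6186
Stratum 3 (≥ 60): n₁ = 186, n₀ = 281, n = 467; a·n₀/n = 161·281/467 = 96.8758; c·n₁/n = 117·186/467 = 46.5996
RR_MH = (19.9906 + 98.4934 + 96.8758) / (7.5176 + 85.6186 + 46.5996) = 215.3598 / 139.7359 = 1.54119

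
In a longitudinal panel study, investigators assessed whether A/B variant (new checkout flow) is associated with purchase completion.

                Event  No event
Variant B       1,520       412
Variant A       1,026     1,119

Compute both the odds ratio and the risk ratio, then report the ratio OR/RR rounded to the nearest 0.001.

Cells: a = 1520, b = 412, c = 1026, d = 1119.
OR = (1520·1119)/(412·1026) = 1700880/422712 = 4.02373
Risk in exposed = 1520/1932 = 0.78675; risk in unexposed = 1026/2145 = 0.47832; RR = 1.64481
OR/RR = 4.02373 / 1.64481 = 2.44632
The outcome is not rare, so the OR lies further from 1 than the RR.

2.446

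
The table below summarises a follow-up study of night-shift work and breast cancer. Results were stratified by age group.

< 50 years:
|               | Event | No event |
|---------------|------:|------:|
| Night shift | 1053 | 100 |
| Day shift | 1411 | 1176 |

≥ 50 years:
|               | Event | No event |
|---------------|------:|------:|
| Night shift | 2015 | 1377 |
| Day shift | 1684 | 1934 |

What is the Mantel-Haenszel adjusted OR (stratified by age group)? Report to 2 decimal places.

2.41

OR_MH = Σ(aᵢdᵢ/nᵢ) / Σ(bᵢcᵢ/nᵢ), where nᵢ is the stratum total.
Stratum 1 (< 50 years): n = 3740; a·d/n = 1053·1176/3740 = 331.1037; b·c/n = 100·1411/3740 = 37.7273
Stratum 2 (≥ 50 years): n = 7010; a·d/n = 2015·1934/7010 = 555.9215; b·c/n = 1377·1684/7010 = 330.7943
OR_MH = (331.1037 + 555.9215) / (37.7273 + 330.7943) = 887.0253 / 368.5216 = 2.40698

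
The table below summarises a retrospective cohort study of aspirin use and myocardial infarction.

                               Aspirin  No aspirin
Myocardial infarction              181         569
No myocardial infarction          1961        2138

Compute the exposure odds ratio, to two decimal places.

0.35

Reading the table with exposure as columns: a = 181 (Aspirin, case), b = 1961 (Aspirin, non-case), c = 569 (No aspirin, case), d = 2138.
OR = (a·d)/(b·c) = (181 × 2138) / (1961 × 569) = 386978 / 1115809 = 0.34681
Exposure is associated with lower odds of myocardial infarction (OR = 0.35 < 1).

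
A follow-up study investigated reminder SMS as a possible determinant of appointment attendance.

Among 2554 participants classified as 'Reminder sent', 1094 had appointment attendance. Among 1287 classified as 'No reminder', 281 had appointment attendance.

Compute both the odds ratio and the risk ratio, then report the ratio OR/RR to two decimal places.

1.37

From the description: a = 1094, b = 1460, c = 281, d = 1006.
OR = (1094·1006)/(1460·281) = 1100564/410260 = 2.68260
Risk in exposed = 1094/2554 = 0.42835; risk in unexposed = 281/1287 = 0.21834; RR = 1.96186
OR/RR = 2.68260 / 1.96186 = 1.36737
The outcome is not rare, so the OR lies further from 1 than the RR.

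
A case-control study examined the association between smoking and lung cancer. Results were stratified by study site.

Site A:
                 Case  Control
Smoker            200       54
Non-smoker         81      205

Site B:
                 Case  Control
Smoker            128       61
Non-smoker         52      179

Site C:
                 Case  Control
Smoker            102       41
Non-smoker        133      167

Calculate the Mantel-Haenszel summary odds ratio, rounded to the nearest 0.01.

OR_MH = Σ(aᵢdᵢ/nᵢ) / Σ(bᵢcᵢ/nᵢ), where nᵢ is the stratum total.
Stratum 1 (Site A): n = 540; a·d/n = 200·205/540 = 75.9259; b·c/n = 54·81/540 = 8.1000
Stratum 2 (Site B): n = 420; a·d/n = 128·179/420 = 54.5524; b·c/n = 61·52/420 = 7.5524
Stratum 3 (Site C): n = 443; a·d/n = 102·167/443 = 38.4515; b·c/n = 41·133/443 = 12.3093
OR_MH = (75.9259 + 54.5524 + 38.4515) / (8.1000 + 7.5524 + 12.3093) = 168.9298 / 27.9616 = 6.04148

6.04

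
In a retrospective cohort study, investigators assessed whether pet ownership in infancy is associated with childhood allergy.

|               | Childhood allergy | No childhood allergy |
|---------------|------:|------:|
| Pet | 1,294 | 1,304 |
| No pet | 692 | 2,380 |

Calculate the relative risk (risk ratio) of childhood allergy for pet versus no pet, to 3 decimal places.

2.211

Cells: a = 1294, b = 1304, c = 692, d = 2380.
Risk in exposed = 1294/2598 = 0.49808; risk in unexposed = 692/3072 = 0.22526.
RR = 0.49808 / 0.22526 = 2.21111
The risk among the exposed is 2.21 times that among the unexposed.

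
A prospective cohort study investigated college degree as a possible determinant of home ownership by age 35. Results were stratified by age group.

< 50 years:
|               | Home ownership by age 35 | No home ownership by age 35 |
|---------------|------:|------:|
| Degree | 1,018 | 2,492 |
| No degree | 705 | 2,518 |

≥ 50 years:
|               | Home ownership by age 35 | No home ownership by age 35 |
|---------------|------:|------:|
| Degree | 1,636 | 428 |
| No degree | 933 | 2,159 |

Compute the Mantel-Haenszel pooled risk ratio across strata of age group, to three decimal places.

1.982

RR_MH = Σ(aᵢ·n₀ᵢ/nᵢ) / Σ(cᵢ·n₁ᵢ/nᵢ), with n₁ᵢ = aᵢ+bᵢ (exposed), n₀ᵢ = cᵢ+dᵢ (unexposed), nᵢ = n₁ᵢ+n₀ᵢ.
Stratum 1 (< 50 years): n₁ = 3510, n₀ = 3223, n = 6733; a·n₀/n = 1018·3223/6733 = 487.3034; c·n₁/n = 705·3510/6733 = 367.5256
Stratum 2 (≥ 50 years): n₁ = 2064, n₀ = 3092, n = 5156; a·n₀/n = 1636·3092/5156 = 981.0923; c·n₁/n = 933·2064/5156 = 373.4895
RR_MH = (487.3034 + 981.0923) / (367.5256 + 373.4895) = 1468.3958 / 741.0151 = 1.98160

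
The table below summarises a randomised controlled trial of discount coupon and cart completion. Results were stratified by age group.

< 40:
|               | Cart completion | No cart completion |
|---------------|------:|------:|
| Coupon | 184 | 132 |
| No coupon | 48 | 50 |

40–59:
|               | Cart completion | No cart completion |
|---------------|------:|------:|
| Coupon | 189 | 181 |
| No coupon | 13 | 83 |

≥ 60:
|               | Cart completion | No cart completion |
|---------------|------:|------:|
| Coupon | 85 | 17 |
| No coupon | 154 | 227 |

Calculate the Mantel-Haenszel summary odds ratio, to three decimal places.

3.718

OR_MH = Σ(aᵢdᵢ/nᵢ) / Σ(bᵢcᵢ/nᵢ), where nᵢ is the stratum total.
Stratum 1 (< 40): n = 414; a·d/n = 184·50/414 = 22.2222; b·c/n = 132·48/414 = 15.3043
Stratum 2 (40–59): n = 466; a·d/n = 189·83/466 = 33.6631; b·c/n = 181·13/466 = 5.0494
Stratum 3 (≥ 60): n = 483; a·d/n = 85·227/483 = 39.9482; b·c/n = 17·154/483 = 5.4203
OR_MH = (22.2222 + 33.6631 + 39.9482) / (15.3043 + 5.0494 + 5.4203) = 95.8336 / 25.7740 = 3.71823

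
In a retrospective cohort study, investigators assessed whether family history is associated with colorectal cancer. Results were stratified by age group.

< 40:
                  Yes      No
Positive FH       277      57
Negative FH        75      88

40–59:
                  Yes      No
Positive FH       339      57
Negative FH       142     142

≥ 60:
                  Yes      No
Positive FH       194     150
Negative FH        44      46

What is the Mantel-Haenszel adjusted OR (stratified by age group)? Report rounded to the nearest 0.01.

3.93

OR_MH = Σ(aᵢdᵢ/nᵢ) / Σ(bᵢcᵢ/nᵢ), where nᵢ is the stratum total.
Stratum 1 (< 40): n = 497; a·d/n = 277·88/497 = 49.0463; b·c/n = 57·75/497 = 8.6016
Stratum 2 (40–59): n = 680; a·d/n = 339·142/680 = 70.7912; b·c/n = 57·142/680 = 11.9029
Stratum 3 (≥ 60): n = 434; a·d/n = 194·46/434 = 20.5622; b·c/n = 150·44/434 = 15.2074
OR_MH = (49.0463 + 70.7912 + 20.5622) / (8.6016 + 11.9029 + 15.2074) = 140.3997 / 35.7119 = 3.93145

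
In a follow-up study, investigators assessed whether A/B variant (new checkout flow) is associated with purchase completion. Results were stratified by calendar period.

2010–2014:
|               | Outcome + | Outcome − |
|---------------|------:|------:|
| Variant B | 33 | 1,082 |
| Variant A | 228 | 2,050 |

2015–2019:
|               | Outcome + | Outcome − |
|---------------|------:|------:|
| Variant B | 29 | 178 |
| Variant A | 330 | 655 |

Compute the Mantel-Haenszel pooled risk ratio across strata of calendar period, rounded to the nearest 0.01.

0.35

RR_MH = Σ(aᵢ·n₀ᵢ/nᵢ) / Σ(cᵢ·n₁ᵢ/nᵢ), with n₁ᵢ = aᵢ+bᵢ (exposed), n₀ᵢ = cᵢ+dᵢ (unexposed), nᵢ = n₁ᵢ+n₀ᵢ.
Stratum 1 (2010–2014): n₁ = 1115, n₀ = 2278, n = 3393; a·n₀/n = 33·2278/3393 = 22.1556; c·n₁/n = 228·1115/3393 = 74.9248
Stratum 2 (2015–2019): n₁ = 207, n₀ = 985, n = 1192; a·n₀/n = 29·985/1192 = 23.9639; c·n₁/n = 330·207/1192 = 57.3070
RR_MH = (22.1556 + 23.9639) / (74.9248 + 57.3070) = 46.1195 / 132.2319 = 0.34878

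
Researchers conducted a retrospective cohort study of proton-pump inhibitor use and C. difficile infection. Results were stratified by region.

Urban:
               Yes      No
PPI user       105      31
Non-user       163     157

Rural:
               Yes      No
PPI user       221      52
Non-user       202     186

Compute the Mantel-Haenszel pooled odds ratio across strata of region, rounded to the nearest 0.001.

3.646

OR_MH = Σ(aᵢdᵢ/nᵢ) / Σ(bᵢcᵢ/nᵢ), where nᵢ is the stratum total.
Stratum 1 (Urban): n = 456; a·d/n = 105·157/456 = 36.1513; b·c/n = 31·163/456 = 11.0811
Stratum 2 (Rural): n = 661; a·d/n = 221·186/661 = 62.1876; b·c/n = 52·202/661 = 15.8911
OR_MH = (36.1513 + 62.1876) / (11.0811 + 15.8911) = 98.3389 / 26.9722 = 3.64593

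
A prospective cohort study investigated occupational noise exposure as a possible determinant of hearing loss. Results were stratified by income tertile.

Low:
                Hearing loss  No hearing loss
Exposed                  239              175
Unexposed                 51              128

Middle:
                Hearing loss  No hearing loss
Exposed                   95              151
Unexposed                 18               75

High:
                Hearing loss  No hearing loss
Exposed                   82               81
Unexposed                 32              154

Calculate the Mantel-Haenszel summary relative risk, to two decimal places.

2.23

RR_MH = Σ(aᵢ·n₀ᵢ/nᵢ) / Σ(cᵢ·n₁ᵢ/nᵢ), with n₁ᵢ = aᵢ+bᵢ (exposed), n₀ᵢ = cᵢ+dᵢ (unexposed), nᵢ = n₁ᵢ+n₀ᵢ.
Stratum 1 (Low): n₁ = 414, n₀ = 179, n = 593; a·n₀/n = 239·179/593 = 72.1433; c·n₁/n = 51·414/593 = 35.6054
Stratum 2 (Middle): n₁ = 246, n₀ = 93, n = 339; a·n₀/n = 95·93/339 = 26.0619; c·n₁/n = 18·246/339 = 13.0619
Stratum 3 (High): n₁ = 163, n₀ = 186, n = 349; a·n₀/n = 82·186/349 = 43.7020; c·n₁/n = 32·163/349 = 14.9456
RR_MH = (72.1433 + 26.0619 + 43.7020) / (35.6054 + 13.0619 + 14.9456) = 141.9073 / 63.6129 = 2.23079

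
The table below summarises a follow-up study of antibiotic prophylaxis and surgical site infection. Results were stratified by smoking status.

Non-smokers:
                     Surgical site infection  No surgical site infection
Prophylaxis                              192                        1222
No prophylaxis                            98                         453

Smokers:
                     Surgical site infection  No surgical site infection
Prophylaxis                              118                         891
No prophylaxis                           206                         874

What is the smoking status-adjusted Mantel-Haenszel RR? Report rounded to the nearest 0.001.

0.675

RR_MH = Σ(aᵢ·n₀ᵢ/nᵢ) / Σ(cᵢ·n₁ᵢ/nᵢ), with n₁ᵢ = aᵢ+bᵢ (exposed), n₀ᵢ = cᵢ+dᵢ (unexposed), nᵢ = n₁ᵢ+n₀ᵢ.
Stratum 1 (Non-smokers): n₁ = 1414, n₀ = 551, n = 1965; a·n₀/n = 192·551/1965 = 53.8382; c·n₁/n = 98·1414/1965 = 70.5201
Stratum 2 (Smokers): n₁ = 1009, n₀ = 1080, n = 2089; a·n₀/n = 118·1080/2089 = 61.0053; c·n₁/n = 206·1009/2089 = 99.4993
RR_MH = (53.8382 + 61.0053) / (70.5201 + 99.4993) = 114.8434 / 170.0194 = 0.67547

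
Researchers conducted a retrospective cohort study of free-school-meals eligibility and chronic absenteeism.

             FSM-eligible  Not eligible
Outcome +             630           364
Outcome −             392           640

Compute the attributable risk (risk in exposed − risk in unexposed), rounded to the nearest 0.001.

Reading the table with exposure as columns: a = 630 (FSM-eligible, case), b = 392 (FSM-eligible, non-case), c = 364 (Not eligible, case), d = 640.
Risk in exposed = 630/1022 = 0.616438; risk in unexposed = 364/1004 = 0.362550.
Risk difference = 0.616438 − 0.362550 = 0.253889

0.254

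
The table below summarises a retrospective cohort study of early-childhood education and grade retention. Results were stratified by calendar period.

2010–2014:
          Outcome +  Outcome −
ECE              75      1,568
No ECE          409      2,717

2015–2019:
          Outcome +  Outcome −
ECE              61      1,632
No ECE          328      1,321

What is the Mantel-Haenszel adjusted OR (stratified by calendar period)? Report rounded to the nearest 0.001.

0.227

OR_MH = Σ(aᵢdᵢ/nᵢ) / Σ(bᵢcᵢ/nᵢ), where nᵢ is the stratum total.
Stratum 1 (2010–2014): n = 4769; a·d/n = 75·2717/4769 = 42.7291; b·c/n = 1568·409/4769 = 134.4752
Stratum 2 (2015–2019): n = 3342; a·d/n = 61·1321/3342 = 24.1116; b·c/n = 1632·328/3342 = 160.1724
OR_MH = (42.7291 + 24.1116) / (134.4752 + 160.1724) = 66.8407 / 294.6475 = 0.22685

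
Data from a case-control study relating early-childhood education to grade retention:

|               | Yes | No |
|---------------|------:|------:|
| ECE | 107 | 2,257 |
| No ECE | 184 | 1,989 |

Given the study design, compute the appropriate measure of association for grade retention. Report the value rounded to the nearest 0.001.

0.512

Cells: a = 107, b = 2257, c = 184, d = 1989.
This is a case-control study: participants were sampled on outcome status, so risks in the source population cannot be estimated directly — relative risk is not valid here. The odds ratio is the appropriate measure.
OR = (a·d)/(b·c) = (107 × 1989) / (2257 × 184) = 212823 / 415288 = 0.51247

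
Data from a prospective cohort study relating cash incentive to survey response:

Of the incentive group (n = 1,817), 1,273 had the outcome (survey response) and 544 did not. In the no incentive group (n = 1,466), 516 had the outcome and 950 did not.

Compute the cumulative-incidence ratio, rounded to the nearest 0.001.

1.990

From the description: a = 1273, b = 544, c = 516, d = 950.
Risk in exposed = 1273/1817 = 0.70061; risk in unexposed = 516/1466 = 0.35198.
RR = 0.70061 / 0.35198 = 1.99048
The risk among the exposed is 1.99 times that among the unexposed.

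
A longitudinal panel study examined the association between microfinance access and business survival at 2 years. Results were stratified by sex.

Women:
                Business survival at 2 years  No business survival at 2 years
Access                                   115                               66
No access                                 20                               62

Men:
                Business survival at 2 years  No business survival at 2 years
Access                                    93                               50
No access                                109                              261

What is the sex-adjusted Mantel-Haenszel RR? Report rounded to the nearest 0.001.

RR_MH = Σ(aᵢ·n₀ᵢ/nᵢ) / Σ(cᵢ·n₁ᵢ/nᵢ), with n₁ᵢ = aᵢ+bᵢ (exposed), n₀ᵢ = cᵢ+dᵢ (unexposed), nᵢ = n₁ᵢ+n₀ᵢ.
Stratum 1 (Women): n₁ = 181, n₀ = 82, n = 263; a·n₀/n = 115·82/263 = 35.8555; c·n₁/n = 20·181/263 = 13.7643
Stratum 2 (Men): n₁ = 143, n₀ = 370, n = 513; a·n₀/n = 93·370/513 = 67.0760; c·n₁/n = 109·143/513 = 30.3840
RR_MH = (35.8555 + 67.0760) / (13.7643 + 30.3840) = 102.9315 / 44.1483 = 2.33150

2.331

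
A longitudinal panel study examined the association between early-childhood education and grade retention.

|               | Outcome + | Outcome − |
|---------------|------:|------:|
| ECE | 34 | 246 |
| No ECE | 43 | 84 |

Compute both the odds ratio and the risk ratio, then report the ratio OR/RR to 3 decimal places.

Cells: a = 34, b = 246, c = 43, d = 84.
OR = (34·84)/(246·43) = 2856/10578 = 0.26999
Risk in exposed = 34/280 = 0.12143; risk in unexposed = 43/127 = 0.33858; RR = 0.35864
OR/RR = 0.26999 / 0.35864 = 0.75283
The outcome is not rare, so the OR lies further from 1 than the RR.

0.753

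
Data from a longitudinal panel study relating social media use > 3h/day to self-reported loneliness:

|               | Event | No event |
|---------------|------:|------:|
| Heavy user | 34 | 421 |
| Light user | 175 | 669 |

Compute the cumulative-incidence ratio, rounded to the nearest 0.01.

Cells: a = 34, b = 421, c = 175, d = 669.
Risk in exposed = 34/455 = 0.07473; risk in unexposed = 175/844 = 0.20735.
RR = 0.07473 / 0.20735 = 0.36039
The risk is 64% lower among the exposed than among the unexposed.

0.36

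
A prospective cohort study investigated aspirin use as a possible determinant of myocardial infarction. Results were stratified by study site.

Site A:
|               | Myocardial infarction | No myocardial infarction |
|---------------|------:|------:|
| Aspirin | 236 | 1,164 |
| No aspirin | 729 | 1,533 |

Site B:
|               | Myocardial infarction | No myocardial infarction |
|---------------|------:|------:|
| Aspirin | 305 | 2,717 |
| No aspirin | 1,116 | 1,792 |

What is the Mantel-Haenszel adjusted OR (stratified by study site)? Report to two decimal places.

0.26

OR_MH = Σ(aᵢdᵢ/nᵢ) / Σ(bᵢcᵢ/nᵢ), where nᵢ is the stratum total.
Stratum 1 (Site A): n = 3662; a·d/n = 236·1533/3662 = 98.7952; b·c/n = 1164·729/3662 = 231.7193
Stratum 2 (Site B): n = 5930; a·d/n = 305·1792/5930 = 92.1686; b·c/n = 2717·1116/5930 = 511.3275
OR_MH = (98.7952 + 92.1686) / (231.7193 + 511.3275) = 190.9638 / 743.0468 = 0.25700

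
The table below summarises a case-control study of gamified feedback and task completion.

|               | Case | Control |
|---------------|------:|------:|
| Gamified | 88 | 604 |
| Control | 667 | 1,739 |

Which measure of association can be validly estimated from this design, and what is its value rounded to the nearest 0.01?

Cells: a = 88, b = 604, c = 667, d = 1739.
This is a case-control study: participants were sampled on outcome status, so risks in the source population cannot be estimated directly — relative risk is not valid here. The odds ratio is the appropriate measure.
OR = (a·d)/(b·c) = (88 × 1739) / (604 × 667) = 153032 / 402868 = 0.37986

0.38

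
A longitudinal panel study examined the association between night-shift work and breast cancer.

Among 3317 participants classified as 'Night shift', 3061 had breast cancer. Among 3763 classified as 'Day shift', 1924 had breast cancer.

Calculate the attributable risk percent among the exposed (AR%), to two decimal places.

44.59

From the description: a = 3061, b = 256, c = 1924, d = 1839.
Risk in exposed = 3061/3317 = 0.92282; risk in unexposed = 1924/3763 = 0.51129.
RR = 0.92282/0.51129 = 1.80487
AR% = (RR − 1)/RR × 100 = (1.80487 − 1)/1.80487 × 100 = 44.5945%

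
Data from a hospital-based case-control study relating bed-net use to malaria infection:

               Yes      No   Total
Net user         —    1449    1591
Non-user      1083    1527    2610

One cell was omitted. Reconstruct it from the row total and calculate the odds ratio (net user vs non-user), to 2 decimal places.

0.14

The missing cell is in the exposed row: 1591 − 1449 = 142.
So a = 142, b = 1449, c = 1083, d = 1527.
OR = (a·d)/(b·c) = (142 × 1527) / (1449 × 1083) = 216834 / 1569267 = 0.13818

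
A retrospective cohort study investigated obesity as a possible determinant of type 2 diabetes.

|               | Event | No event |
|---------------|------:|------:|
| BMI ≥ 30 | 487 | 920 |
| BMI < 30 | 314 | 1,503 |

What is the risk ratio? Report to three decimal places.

2.003

Cells: a = 487, b = 920, c = 314, d = 1503.
Risk in exposed = 487/1407 = 0.34613; risk in unexposed = 314/1817 = 0.17281.
RR = 0.34613 / 0.17281 = 2.00290
The risk among the exposed is 2.00 times that among the unexposed.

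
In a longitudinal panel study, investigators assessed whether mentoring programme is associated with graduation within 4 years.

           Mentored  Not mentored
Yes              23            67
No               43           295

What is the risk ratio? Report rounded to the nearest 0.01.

1.88

Reading the table with exposure as columns: a = 23 (Mentored, case), b = 43 (Mentored, non-case), c = 67 (Not mentored, case), d = 295.
Risk in exposed = 23/66 = 0.34848; risk in unexposed = 67/362 = 0.18508.
RR = 0.34848 / 0.18508 = 1.88286
The risk among the exposed is 1.88 times that among the unexposed.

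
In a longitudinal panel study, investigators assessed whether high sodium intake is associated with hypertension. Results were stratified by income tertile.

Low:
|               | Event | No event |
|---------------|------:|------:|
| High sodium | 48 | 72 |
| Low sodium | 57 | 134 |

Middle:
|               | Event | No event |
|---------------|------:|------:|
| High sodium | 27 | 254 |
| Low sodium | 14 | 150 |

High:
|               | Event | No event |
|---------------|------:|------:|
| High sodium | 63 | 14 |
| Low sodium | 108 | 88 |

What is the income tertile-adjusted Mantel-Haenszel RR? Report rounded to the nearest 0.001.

RR_MH = Σ(aᵢ·n₀ᵢ/nᵢ) / Σ(cᵢ·n₁ᵢ/nᵢ), with n₁ᵢ = aᵢ+bᵢ (exposed), n₀ᵢ = cᵢ+dᵢ (unexposed), nᵢ = n₁ᵢ+n₀ᵢ.
Stratum 1 (Low): n₁ = 120, n₀ = 191, n = 311; a·n₀/n = 48·191/311 = 29.4791; c·n₁/n = 57·120/311 = 21.9936
Stratum 2 (Middle): n₁ = 281, n₀ = 164, n = 445; a·n₀/n = 27·164/445 = 9.9506; c·n₁/n = 14·281/445 = 8.8404
Stratum 3 (High): n₁ = 77, n₀ = 196, n = 273; a·n₀/n = 63·196/273 = 45.2308; c·n₁/n = 108·77/273 = 30.4615
RR_MH = (29.4791 + 9.9506 + 45.2308) / (21.9936 + 8.8404 + 30.4615) = 84.6604 / 61.2956 = 1.38118

1.381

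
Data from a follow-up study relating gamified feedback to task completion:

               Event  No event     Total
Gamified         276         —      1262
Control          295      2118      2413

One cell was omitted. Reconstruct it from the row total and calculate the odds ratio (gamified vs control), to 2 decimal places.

2.01

The missing cell is in the exposed row: 1262 − 276 = 986.
So a = 276, b = 986, c = 295, d = 2118.
OR = (a·d)/(b·c) = (276 × 2118) / (986 × 295) = 584568 / 290870 = 2.00972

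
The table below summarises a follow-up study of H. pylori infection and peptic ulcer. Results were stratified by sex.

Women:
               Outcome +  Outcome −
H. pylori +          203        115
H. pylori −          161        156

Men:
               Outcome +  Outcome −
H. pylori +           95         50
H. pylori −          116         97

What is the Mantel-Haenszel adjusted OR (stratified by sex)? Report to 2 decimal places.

1.67

OR_MH = Σ(aᵢdᵢ/nᵢ) / Σ(bᵢcᵢ/nᵢ), where nᵢ is the stratum total.
Stratum 1 (Women): n = 635; a·d/n = 203·156/635 = 49.8709; b·c/n = 115·161/635 = 29.1575
Stratum 2 (Men): n = 358; a·d/n = 95·97/358 = 25.7402; b·c/n = 50·116/358 = 16.2011
OR_MH = (49.8709 + 25.7402) / (29.1575 + 16.2011) = 75.6111 / 45.3586 = 1.66696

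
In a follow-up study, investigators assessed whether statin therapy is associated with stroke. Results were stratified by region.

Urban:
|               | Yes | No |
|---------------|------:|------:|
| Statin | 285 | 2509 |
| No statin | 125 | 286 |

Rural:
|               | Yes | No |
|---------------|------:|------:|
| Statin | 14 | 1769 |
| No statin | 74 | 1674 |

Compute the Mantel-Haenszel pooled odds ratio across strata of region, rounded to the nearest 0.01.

0.24

OR_MH = Σ(aᵢdᵢ/nᵢ) / Σ(bᵢcᵢ/nᵢ), where nᵢ is the stratum total.
Stratum 1 (Urban): n = 3205; a·d/n = 285·286/3205 = 25.4321; b·c/n = 2509·125/3205 = 97.8549
Stratum 2 (Rural): n = 3531; a·d/n = 14·1674/3531 = 6.6372; b·c/n = 1769·74/3531 = 37.0734
OR_MH = (25.4321 + 6.6372) / (97.8549 + 37.0734) = 32.0694 / 134.9283 = 0.23768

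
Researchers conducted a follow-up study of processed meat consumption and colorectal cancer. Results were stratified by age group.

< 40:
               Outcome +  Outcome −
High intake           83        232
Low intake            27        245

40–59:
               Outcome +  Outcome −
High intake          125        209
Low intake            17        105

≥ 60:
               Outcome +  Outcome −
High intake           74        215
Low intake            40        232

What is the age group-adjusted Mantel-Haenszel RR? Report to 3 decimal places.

2.267

RR_MH = Σ(aᵢ·n₀ᵢ/nᵢ) / Σ(cᵢ·n₁ᵢ/nᵢ), with n₁ᵢ = aᵢ+bᵢ (exposed), n₀ᵢ = cᵢ+dᵢ (unexposed), nᵢ = n₁ᵢ+n₀ᵢ.
Stratum 1 (< 40): n₁ = 315, n₀ = 272, n = 587; a·n₀/n = 83·272/587 = 38.4600; c·n₁/n = 27·315/587 = 14.4889
Stratum 2 (40–59): n₁ = 334, n₀ = 122, n = 456; a·n₀/n = 125·122/456 = 33.4430; c·n₁/n = 17·334/456 = 12.4518
Stratum 3 (≥ 60): n₁ = 289, n₀ = 272, n = 561; a·n₀/n = 74·272/561 = 35.8788; c·n₁/n = 40·289/561 = 20.6061
RR_MH = (38.4600 + 33.4430 + 35.8788) / (14.4889 + 12.4518 + 20.6061) = 107.7817 / 47.5467 = 2.26686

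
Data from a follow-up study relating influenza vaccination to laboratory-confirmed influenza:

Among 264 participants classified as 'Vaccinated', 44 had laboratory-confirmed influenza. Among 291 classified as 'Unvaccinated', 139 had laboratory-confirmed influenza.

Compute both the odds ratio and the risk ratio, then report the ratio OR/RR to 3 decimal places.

From the description: a = 44, b = 220, c = 139, d = 152.
OR = (44·152)/(220·139) = 6688/30580 = 0.21871
Risk in exposed = 44/264 = 0.16667; risk in unexposed = 139/291 = 0.47766; RR = 0.34892
OR/RR = 0.21871 / 0.34892 = 0.62680
The outcome is not rare, so the OR lies further from 1 than the RR.

0.627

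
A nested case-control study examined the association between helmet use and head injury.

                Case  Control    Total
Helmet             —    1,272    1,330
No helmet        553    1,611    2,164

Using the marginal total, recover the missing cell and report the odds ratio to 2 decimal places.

The missing cell is in the exposed row: 1330 − 1272 = 58.
So a = 58, b = 1272, c = 553, d = 1611.
OR = (a·d)/(b·c) = (58 × 1611) / (1272 × 553) = 93438 / 703416 = 0.13283

0.13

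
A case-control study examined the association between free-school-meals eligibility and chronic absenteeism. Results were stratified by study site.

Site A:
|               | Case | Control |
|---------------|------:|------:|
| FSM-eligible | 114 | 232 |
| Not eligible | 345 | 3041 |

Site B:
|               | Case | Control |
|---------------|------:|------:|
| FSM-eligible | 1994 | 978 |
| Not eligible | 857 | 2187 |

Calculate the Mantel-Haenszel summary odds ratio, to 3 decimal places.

OR_MH = Σ(aᵢdᵢ/nᵢ) / Σ(bᵢcᵢ/nᵢ), where nᵢ is the stratum total.
Stratum 1 (Site A): n = 3732; a·d/n = 114·3041/3732 = 92.8923; b·c/n = 232·345/3732 = 21.4469
Stratum 2 (Site B): n = 6016; a·d/n = 1994·2187/6016 = 724.8800; b·c/n = 978·857/6016 = 139.3195
OR_MH = (92.8923 + 724.8800) / (21.4469 + 139.3195) = 817.7723 / 160.7664 = 5.08671

5.087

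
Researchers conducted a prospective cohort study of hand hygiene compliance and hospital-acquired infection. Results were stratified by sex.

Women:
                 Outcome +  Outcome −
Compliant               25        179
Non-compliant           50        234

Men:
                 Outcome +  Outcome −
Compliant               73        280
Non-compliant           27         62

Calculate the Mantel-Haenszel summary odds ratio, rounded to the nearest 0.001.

0.627

OR_MH = Σ(aᵢdᵢ/nᵢ) / Σ(bᵢcᵢ/nᵢ), where nᵢ is the stratum total.
Stratum 1 (Women): n = 488; a·d/n = 25·234/488 = 11.9877; b·c/n = 179·50/488 = 18.3402
Stratum 2 (Men): n = 442; a·d/n = 73·62/442 = 10.2398; b·c/n = 280·27/442 = 17.1041
OR_MH = (11.9877 + 10.2398) / (18.3402 + 17.1041) = 22.2275 / 35.4442 = 0.62711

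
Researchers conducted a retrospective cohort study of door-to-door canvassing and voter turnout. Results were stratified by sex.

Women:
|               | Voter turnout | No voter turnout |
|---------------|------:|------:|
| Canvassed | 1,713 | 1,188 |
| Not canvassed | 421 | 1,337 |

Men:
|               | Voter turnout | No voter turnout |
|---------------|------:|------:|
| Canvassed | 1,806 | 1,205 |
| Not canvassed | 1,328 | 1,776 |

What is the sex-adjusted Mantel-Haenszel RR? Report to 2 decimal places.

1.71

RR_MH = Σ(aᵢ·n₀ᵢ/nᵢ) / Σ(cᵢ·n₁ᵢ/nᵢ), with n₁ᵢ = aᵢ+bᵢ (exposed), n₀ᵢ = cᵢ+dᵢ (unexposed), nᵢ = n₁ᵢ+n₀ᵢ.
Stratum 1 (Women): n₁ = 2901, n₀ = 1758, n = 4659; a·n₀/n = 1713·1758/4659 = 646.3735; c·n₁/n = 421·2901/4659 = 262.1423
Stratum 2 (Men): n₁ = 3011, n₀ = 3104, n = 6115; a·n₀/n = 1806·3104/6115 = 916.7333; c·n₁/n = 1328·3011/6115 = 653.9016
RR_MH = (646.3735 + 916.7333) / (262.1423 + 653.9016) = 1563.1067 / 916.0439 = 1.70637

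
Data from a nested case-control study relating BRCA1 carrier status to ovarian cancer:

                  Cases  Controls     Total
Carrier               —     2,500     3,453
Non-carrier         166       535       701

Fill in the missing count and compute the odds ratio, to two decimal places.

The missing cell is in the exposed row: 3453 − 2500 = 953.
So a = 953, b = 2500, c = 166, d = 535.
OR = (a·d)/(b·c) = (953 × 535) / (2500 × 166) = 509855 / 415000 = 1.22857

1.23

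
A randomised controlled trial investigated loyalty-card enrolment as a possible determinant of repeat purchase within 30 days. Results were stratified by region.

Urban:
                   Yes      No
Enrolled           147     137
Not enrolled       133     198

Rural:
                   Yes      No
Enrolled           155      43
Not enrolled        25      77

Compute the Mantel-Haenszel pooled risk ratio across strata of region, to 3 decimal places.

RR_MH = Σ(aᵢ·n₀ᵢ/nᵢ) / Σ(cᵢ·n₁ᵢ/nᵢ), with n₁ᵢ = aᵢ+bᵢ (exposed), n₀ᵢ = cᵢ+dᵢ (unexposed), nᵢ = n₁ᵢ+n₀ᵢ.
Stratum 1 (Urban): n₁ = 284, n₀ = 331, n = 615; a·n₀/n = 147·331/615 = 79.1171; c·n₁/n = 133·284/615 = 61.4179
Stratum 2 (Rural): n₁ = 198, n₀ = 102, n = 300; a·n₀/n = 155·102/300 = 52.7000; c·n₁/n = 25·198/300 = 16.5000
RR_MH = (79.1171 + 52.7000) / (61.4179 + 16.5000) = 131.8171 / 77.9179 = 1.69174

1.692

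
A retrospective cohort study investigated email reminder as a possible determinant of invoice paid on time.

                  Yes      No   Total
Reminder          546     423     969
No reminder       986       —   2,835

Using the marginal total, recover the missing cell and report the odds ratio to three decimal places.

The missing cell is in the unexposed row: 2835 − 986 = 1849.
So a = 546, b = 423, c = 986, d = 1849.
OR = (a·d)/(b·c) = (546 × 1849) / (423 × 986) = 1009554 / 417078 = 2.42054

2.421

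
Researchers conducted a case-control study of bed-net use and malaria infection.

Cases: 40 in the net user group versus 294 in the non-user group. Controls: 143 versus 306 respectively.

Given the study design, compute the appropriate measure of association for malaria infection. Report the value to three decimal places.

0.291

From the description: a = 40, b = 143, c = 294, d = 306.
This is a case-control study: participants were sampled on outcome status, so risks in the source population cannot be estimated directly — relative risk is not valid here. The odds ratio is the appropriate measure.
OR = (a·d)/(b·c) = (40 × 306) / (143 × 294) = 12240 / 42042 = 0.29114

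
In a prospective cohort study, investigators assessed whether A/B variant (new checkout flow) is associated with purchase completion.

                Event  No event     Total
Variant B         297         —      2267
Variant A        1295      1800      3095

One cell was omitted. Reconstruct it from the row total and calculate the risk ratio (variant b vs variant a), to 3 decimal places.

0.313

The missing cell is in the exposed row: 2267 − 297 = 1970.
So a = 297, b = 1970, c = 1295, d = 1800.
RR = [a/(a+b)] / [c/(c+d)] = (297/2267) / (1295/3095) = 0.13101/0.41842 = 0.31311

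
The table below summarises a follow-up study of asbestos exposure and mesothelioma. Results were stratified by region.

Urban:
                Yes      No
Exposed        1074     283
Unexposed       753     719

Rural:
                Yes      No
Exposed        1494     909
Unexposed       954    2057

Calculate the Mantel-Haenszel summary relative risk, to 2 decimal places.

1.77

RR_MH = Σ(aᵢ·n₀ᵢ/nᵢ) / Σ(cᵢ·n₁ᵢ/nᵢ), with n₁ᵢ = aᵢ+bᵢ (exposed), n₀ᵢ = cᵢ+dᵢ (unexposed), nᵢ = n₁ᵢ+n₀ᵢ.
Stratum 1 (Urban): n₁ = 1357, n₀ = 1472, n = 2829; a·n₀/n = 1074·1472/2829 = 558.8293; c·n₁/n = 753·1357/2829 = 361.1951
Stratum 2 (Rural): n₁ = 2403, n₀ = 3011, n = 5414; a·n₀/n = 1494·3011/5414 = 830.8892; c·n₁/n = 954·2403/5414 = 423.4322
RR_MH = (558.8293 + 830.8892) / (361.1951 + 423.4322) = 1389.7184 / 784.6273 = 1.77118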